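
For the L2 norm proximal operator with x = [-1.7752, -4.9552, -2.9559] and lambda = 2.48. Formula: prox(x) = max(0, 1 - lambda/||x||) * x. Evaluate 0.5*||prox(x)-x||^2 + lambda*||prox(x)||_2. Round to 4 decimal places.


Step 1: Compute ||x||.
||x|| = 6.0368
Step 2: Compute scaling factor.
scale = max(0, 1 - 2.48/6.0368) = 0.5892
Step 3: prox(x) = [-1.0459, -2.9195, -1.7416]
||prox(x)|| = 3.5568
Step 4: Proximal objective.
0.5*||prox-x||^2 = 3.0752
lambda*||prox|| = 8.8209
Total = 11.896


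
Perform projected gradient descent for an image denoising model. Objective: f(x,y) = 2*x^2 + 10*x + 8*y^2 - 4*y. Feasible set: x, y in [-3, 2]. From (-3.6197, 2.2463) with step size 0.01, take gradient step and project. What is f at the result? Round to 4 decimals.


Step 1: Compute gradient at (-3.6197, 2.2463).
grad_x = 2*2*-3.6197 + 10 = -4.4788
grad_y = 2*8*2.2463 - 4 = 31.9408
Step 2: Gradient step.
x_raw = -3.6197 - 0.01*-4.4788 = -3.5749
y_raw = 2.2463 - 0.01*31.9408 = 1.9269
Step 3: Project onto [-3, 2].
x_proj = clip(-3.5749) = -3.0
y_proj = clip(1.9269) = 1.9269
Step 4: Evaluate f.
f(-3.0, 1.9269) = 9.9957


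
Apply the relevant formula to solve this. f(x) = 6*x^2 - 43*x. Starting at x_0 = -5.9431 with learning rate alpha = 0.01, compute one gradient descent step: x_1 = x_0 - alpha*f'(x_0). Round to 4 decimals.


We compute the gradient at x_0 and apply the update.
f'(x) = 12*x - 43
f'(-5.9431) = 12*-5.9431 - 43 = -114.3172
x_1 = -5.9431 - 0.01*-114.3172 = -4.7999


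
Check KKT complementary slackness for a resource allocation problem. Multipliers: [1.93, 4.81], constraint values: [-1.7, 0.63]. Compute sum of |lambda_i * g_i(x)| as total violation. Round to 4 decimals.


KKT complementary slackness check:
lambda_1 * g_1 = 1.93 * -1.7 = -3.281
lambda_2 * g_2 = 4.81 * 0.63 = 3.0303
Total violation = 3.281 + 3.0303 = 6.3113


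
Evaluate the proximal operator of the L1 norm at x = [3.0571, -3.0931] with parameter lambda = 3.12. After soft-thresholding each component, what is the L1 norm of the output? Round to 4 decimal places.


Soft-thresholding with lambda = 3.12:
prox(3.0571) = sign(3.0571)*max(|3.0571| - 3.12, 0) = 0.0
prox(-3.0931) = sign(-3.0931)*max(|-3.0931| - 3.12, 0) = 0.0
prox(x) = [0.0, 0.0]
||prox(x)||_1 = 0.0 + 0.0 = 0.0


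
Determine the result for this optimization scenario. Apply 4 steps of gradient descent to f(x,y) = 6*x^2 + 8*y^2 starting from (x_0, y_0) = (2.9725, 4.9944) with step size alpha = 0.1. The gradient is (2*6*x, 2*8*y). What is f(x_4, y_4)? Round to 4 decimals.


Gradient descent on f(x,y) = 6*x^2 + 8*y^2.
Starting point: (2.9725, 4.9944), alpha = 0.1
Step 1: grad_x = 2*6*2.9725 = 35.67, grad_y = 2*8*4.9944 = 79.9104
  x_1 = 2.9725 - 0.1*35.67 = -0.5945
  y_1 = 4.9944 - 0.1*79.9104 = -2.9966
Step 2: grad_x = 2*6*-0.5945 = -7.134, grad_y = 2*8*-2.9966 = -47.9462
  x_2 = -0.5945 - 0.1*-7.134 = 0.1189
  y_2 = -2.9966 - 0.1*-47.9462 = 1.798
Step 3: grad_x = 2*6*0.1189 = 1.4268, grad_y = 2*8*1.798 = 28.7677
  x_3 = 0.1189 - 0.1*1.4268 = -0.0238
  y_3 = 1.798 - 0.1*28.7677 = -1.0788
Step 4: grad_x = 2*6*-0.0238 = -0.2854, grad_y = 2*8*-1.0788 = -17.2606
  x_4 = -0.0238 - 0.1*-0.2854 = 0.0048
  y_4 = -1.0788 - 0.1*-17.2606 = 0.6473
f(0.0048, 0.6473) = 6*0.0048^2 + 8*0.6473^2 = 3.3518


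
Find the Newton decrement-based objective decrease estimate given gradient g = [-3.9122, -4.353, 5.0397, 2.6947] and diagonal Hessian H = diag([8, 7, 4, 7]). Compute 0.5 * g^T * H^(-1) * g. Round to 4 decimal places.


Step 1: H is diagonal, so H^(-1) * g = [-0.489, -0.6219, 1.2599, 0.385].
Step 2: g^T H^(-1) g = sum_i g_i^2 / H_ii
  = (-3.9122)^2/8 + (-4.353)^2/7 + (5.0397)^2/4 + (2.6947)^2/7
  = 1.9132 + 2.7069 + 6.3496 + 1.0373 = 12.0071
Step 3: Objective decrease = 0.5 * g^T H^(-1) g = 6.0035


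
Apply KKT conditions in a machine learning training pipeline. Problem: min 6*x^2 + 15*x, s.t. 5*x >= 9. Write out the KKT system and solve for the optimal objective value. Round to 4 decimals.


Step 1: Try lambda = 0 (constraint inactive).
x_unc = -15/(2*6) = -1.25
Check: 5*-1.25 = -6.25 < 9 -- violated!
Step 2: Constraint must be active: 5*x = 9
x* = 9/5 = 1.8
lambda = (2*6*1.8 + 15)/5 = 7.32
Step 3: Compute optimal value.
f(x*) = 6*1.8^2 + 15*1.8 = 46.44


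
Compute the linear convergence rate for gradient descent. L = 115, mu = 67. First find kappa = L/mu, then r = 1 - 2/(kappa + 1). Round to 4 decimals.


Step 1: Compute the condition number.
kappa = L/mu = 115/67 = 1.7164
Step 2: Compute the convergence rate.
r = 1 - 2/(kappa + 1) = 1 - 2*mu/(L + mu) = (L - mu)/(L + mu) = 48/182 = 0.2637


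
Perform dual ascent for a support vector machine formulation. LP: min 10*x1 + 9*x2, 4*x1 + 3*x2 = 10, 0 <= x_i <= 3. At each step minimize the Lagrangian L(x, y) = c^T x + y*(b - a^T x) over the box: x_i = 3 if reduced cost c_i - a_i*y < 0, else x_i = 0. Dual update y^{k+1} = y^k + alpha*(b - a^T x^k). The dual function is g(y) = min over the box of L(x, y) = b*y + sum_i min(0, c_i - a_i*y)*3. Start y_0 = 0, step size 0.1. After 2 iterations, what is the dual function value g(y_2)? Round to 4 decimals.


Dual ascent for LP: min 10*x1 + 9*x2, 4*x1 + 3*x2 = 10, 0 <= x_i <= 3
Step 1: y^k = 0.0, reduced costs: (10.0, 9.0)
  x^k = (0.0, 0.0), subgradient = b - a^T x = 10.0
  y^{k+1} = 0.0 + 0.1*10.0 = 1.0
Step 2: y^k = 1.0, reduced costs: (6.0, 6.0)
  x^k = (0.0, 0.0), subgradient = b - a^T x = 10.0
  y^{k+1} = 1.0 + 0.1*10.0 = 2.0
Dual objective at y_2 = 2.0: reduced costs (2.0, 3.0), box minimizer x = (0.0, 0.0)
g(y_2) = b*y + (c1 - a1*y)*x1 + (c2 - a2*y)*x2 = 10*2.0 + 2.0*0.0 + 3.0*0.0 = 20.0 + 0.0 + 0.0 = 20.0


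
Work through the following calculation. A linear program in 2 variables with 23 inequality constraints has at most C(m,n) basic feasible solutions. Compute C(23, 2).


Each vertex corresponds to some choice of n active constraints out of m, so the number of vertices is at most C(m, n) = m! / (n!(m-n)!).
m = 23, n = 2
Numerator: 23 * 22
Denominator: 2! = 2
C(23, 2) = 253


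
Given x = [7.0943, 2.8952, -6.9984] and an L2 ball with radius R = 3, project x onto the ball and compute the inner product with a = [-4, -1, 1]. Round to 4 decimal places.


Step 1: Compute ||x|| (intermediates to 6 decimals).
||x|| = sqrt(7.0943^2 + 2.8952^2 + (-6.9984)^2) = 10.377325
Step 2: Project.
Since ||x|| > R, scale = R/||x|| = 3/10.377325 = 0.289092, proj(x) = scale * x
proj(x) = [2.050905, 0.836979, -2.023181]
Step 3: Dot product.
a^T * proj(x) = -4*2.050905 - 1*0.836979 + 1*(-2.023181) = -11.0638


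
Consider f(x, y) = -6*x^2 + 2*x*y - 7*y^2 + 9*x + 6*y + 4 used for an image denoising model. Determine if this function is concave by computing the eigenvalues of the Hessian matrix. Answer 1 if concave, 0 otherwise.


The Hessian of f(x,y) = -6*x^2 + 2*x*y - 7*y^2 + 9*x + 6*y + 4 is:
H = [[-12, 2], [2, -14]]
Trace = -12 - 14 = -26
Determinant = -12*-14 - (2)^2 = 164
Discriminant = (-26)^2 - 4*164 = 20.0
Eigenvalues: lambda_1 = -15.2361, lambda_2 = -10.7639
The function is concave.

1


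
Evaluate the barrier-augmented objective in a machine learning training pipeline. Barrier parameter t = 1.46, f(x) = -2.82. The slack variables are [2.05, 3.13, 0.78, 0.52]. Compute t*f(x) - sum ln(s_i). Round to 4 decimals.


Step 1: Compute log-barrier.
ln values: [0.7178, 1.141, -0.2485, -0.6539]
phi = -(0.7178 + 1.141 - 0.2485 - 0.6539) = -0.9565
Step 2: Compute augmented objective.
t*f(x) = 1.46*-2.82 = -4.1172
Total = -4.1172 - 0.9565 = -5.0737


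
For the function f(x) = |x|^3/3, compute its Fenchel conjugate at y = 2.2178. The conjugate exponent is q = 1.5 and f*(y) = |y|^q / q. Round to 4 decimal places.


The conjugate exponent q satisfies 1/p + 1/q = 1.
p = 3, so q = 3/(3 - 1) = 1.5
|y|^q = 2.2178^1.5 = 3.3028
f*(2.2178) = 3.3028 / 1.5 = 2.2019


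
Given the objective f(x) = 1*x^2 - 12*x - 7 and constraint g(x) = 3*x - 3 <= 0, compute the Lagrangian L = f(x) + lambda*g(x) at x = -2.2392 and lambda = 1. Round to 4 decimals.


Step 1: Evaluate f(x).
f(-2.2392) = 1*(-2.2392)^2 - 12*(-2.2392) - 7 = 24.8844
Step 2: Evaluate g(x).
g(-2.2392) = 3*-2.2392 - 3 = -9.7176
Step 3: Compute Lagrangian.
L = 24.8844 + 1*-9.7176 = 15.1668


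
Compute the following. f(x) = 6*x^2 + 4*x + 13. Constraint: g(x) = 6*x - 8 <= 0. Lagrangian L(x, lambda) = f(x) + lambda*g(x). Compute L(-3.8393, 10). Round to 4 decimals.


Step 1: Evaluate f(x).
f(-3.8393) = 6*(-3.8393)^2 + 4*(-3.8393) + 13 = 86.0841
Step 2: Evaluate g(x).
g(-3.8393) = 6*-3.8393 - 8 = -31.0358
Step 3: Compute Lagrangian.
L = 86.0841 + 10*-31.0358 = -224.2739


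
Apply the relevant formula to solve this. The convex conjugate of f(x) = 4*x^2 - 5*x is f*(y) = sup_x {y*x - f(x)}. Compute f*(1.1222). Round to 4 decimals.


f*(y) = sup_x {y*x - a*x^2 - b*x} = sup_x {(y-b)*x - a*x^2}
FOC: (y - b) - 2a*x = 0 => x* = (y - b)/(2a)
x* = (1.1222 + 5)/(2*4) = 0.7653
f*(1.1222) = (y-b)^2/(4a) = (1.1222 + 5)^2/(4*4)
= 37.4813/16 = 2.3426


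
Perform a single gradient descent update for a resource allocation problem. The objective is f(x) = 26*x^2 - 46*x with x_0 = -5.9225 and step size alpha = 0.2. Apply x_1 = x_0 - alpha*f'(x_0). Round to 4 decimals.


We compute the gradient at x_0 and apply the update.
f'(x) = 52*x - 46
f'(-5.9225) = 52*-5.9225 - 46 = -353.97
x_1 = -5.9225 - 0.2*-353.97 = 64.8715


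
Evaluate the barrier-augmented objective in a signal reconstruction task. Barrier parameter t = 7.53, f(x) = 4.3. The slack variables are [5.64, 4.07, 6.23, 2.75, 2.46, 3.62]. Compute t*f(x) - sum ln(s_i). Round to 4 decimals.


Step 1: Compute log-barrier.
ln values: [1.7299, 1.4036, 1.8294, 1.0116, 0.9002, 1.2865]
phi = -(1.7299 + 1.4036 + 1.8294 + 1.0116 + 0.9002 + 1.2865) = -8.1611
Step 2: Compute augmented objective.
t*f(x) = 7.53*4.3 = 32.379
Total = 32.379 - 8.1611 = 24.2179


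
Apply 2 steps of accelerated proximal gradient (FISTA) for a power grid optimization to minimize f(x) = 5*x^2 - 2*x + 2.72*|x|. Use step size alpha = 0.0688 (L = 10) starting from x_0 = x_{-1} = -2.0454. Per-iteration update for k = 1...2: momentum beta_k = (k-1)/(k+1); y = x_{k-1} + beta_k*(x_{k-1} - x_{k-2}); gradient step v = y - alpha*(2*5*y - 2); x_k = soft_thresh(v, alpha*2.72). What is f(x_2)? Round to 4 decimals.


FISTA on f(x) = 5*x^2 - 2*x + 2.72*|x|
L = 10, alpha = 0.0688
Iteration 1: beta = 0.0, y = -2.0454 + 0.0*(-2.0454 + 2.0454) = -2.0454
  grad(y) = -22.454, v = y - alpha*grad = -0.5006
  prox(v) = soft_thresh(-0.5006, 0.1871) = -0.3134
Iteration 2: beta = 0.3333, y = -0.3134 + 0.3333*(-0.3134 + 2.0454) = 0.2639
  grad(y) = 0.6389, v = y - alpha*grad = 0.2199
  prox(v) = soft_thresh(0.2199, 0.1871) = 0.0328
f(x_2) = 5*0.0328^2 - 2*0.0328 + 2.72*|0.0328| = 0.029


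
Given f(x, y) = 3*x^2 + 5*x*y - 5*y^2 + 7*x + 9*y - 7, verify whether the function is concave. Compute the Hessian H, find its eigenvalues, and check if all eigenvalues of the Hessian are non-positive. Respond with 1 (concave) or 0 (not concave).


The Hessian of f(x,y) = 3*x^2 + 5*x*y - 5*y^2 + 7*x + 9*y - 7 is:
H = [[6, 5], [5, -10]]
Trace = 6 - 10 = -4
Determinant = 6*-10 - (5)^2 = -85
Discriminant = (-4)^2 - 4*-85 = 356.0
Eigenvalues: lambda_1 = -11.434, lambda_2 = 7.434
The function is not concave.

0


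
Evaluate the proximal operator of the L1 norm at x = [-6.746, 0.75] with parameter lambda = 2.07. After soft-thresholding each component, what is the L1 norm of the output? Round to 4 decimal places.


Soft-thresholding with lambda = 2.07:
prox(-6.746) = sign(-6.746)*max(|-6.746| - 2.07, 0) = -4.676
prox(0.75) = sign(0.75)*max(|0.75| - 2.07, 0) = 0.0
prox(x) = [-4.676, 0.0]
||prox(x)||_1 = 4.676 + 0.0 = 4.676


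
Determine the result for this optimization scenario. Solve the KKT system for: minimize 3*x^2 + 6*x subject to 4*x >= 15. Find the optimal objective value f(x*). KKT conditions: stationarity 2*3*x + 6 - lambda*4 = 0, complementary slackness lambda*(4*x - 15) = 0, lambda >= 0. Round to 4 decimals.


Step 1: Try lambda = 0 (constraint inactive).
x_unc = -6/(2*3) = -1.0
Check: 4*-1.0 = -4.0 < 15 -- violated!
Step 2: Constraint must be active: 4*x = 15
x* = 15/4 = 3.75
lambda = (2*3*3.75 + 6)/4 = 7.125
Step 3: Compute optimal value.
f(x*) = 3*3.75^2 + 6*3.75 = 64.6875


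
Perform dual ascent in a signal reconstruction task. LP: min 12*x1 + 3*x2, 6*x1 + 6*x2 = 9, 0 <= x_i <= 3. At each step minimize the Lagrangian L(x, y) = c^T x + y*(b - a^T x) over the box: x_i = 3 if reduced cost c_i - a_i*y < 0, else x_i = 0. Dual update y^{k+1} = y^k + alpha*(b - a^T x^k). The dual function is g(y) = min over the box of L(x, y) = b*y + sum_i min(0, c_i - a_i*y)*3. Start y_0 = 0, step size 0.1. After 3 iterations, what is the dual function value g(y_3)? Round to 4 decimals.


Dual ascent for LP: min 12*x1 + 3*x2, 6*x1 + 6*x2 = 9, 0 <= x_i <= 3
Step 1: y^k = 0.0, reduced costs: (12.0, 3.0)
  x^k = (0.0, 0.0), subgradient = b - a^T x = 9.0
  y^{k+1} = 0.0 + 0.1*9.0 = 0.9
Step 2: y^k = 0.9, reduced costs: (6.6, -2.4)
  x^k = (0.0, 3.0), subgradient = b - a^T x = -9.0
  y^{k+1} = 0.9 + 0.1*-9.0 = 0.0
Step 3: y^k = 0.0, reduced costs: (12.0, 3.0)
  x^k = (0.0, 0.0), subgradient = b - a^T x = 9.0
  y^{k+1} = 0.0 + 0.1*9.0 = 0.9
Dual objective at y_3 = 0.9: reduced costs (6.6, -2.4), box minimizer x = (0.0, 3.0)
g(y_3) = b*y + (c1 - a1*y)*x1 + (c2 - a2*y)*x2 = 9*0.9 + 6.6*0.0 + (-2.4)*3.0 = 8.1 + 0.0 - 7.2 = 0.9


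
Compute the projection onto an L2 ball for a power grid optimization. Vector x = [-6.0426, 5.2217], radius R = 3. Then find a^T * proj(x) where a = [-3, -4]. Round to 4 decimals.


Step 1: Compute ||x|| (intermediates to 6 decimals).
||x|| = sqrt((-6.0426)^2 + 5.2217^2) = 7.986186
Step 2: Project.
Since ||x|| > R, scale = R/||x|| = 3/7.986186 = 0.375649, proj(x) = scale * x
proj(x) = [-2.269897, 1.961526]
Step 3: Dot product.
a^T * proj(x) = -3*(-2.269897) - 4*1.961526 = -1.0364


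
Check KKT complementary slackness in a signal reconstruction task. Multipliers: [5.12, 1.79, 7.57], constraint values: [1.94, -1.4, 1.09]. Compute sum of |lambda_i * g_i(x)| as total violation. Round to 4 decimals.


KKT complementary slackness check:
lambda_1 * g_1 = 5.12 * 1.94 = 9.9328
lambda_2 * g_2 = 1.79 * -1.4 = -2.506
lambda_3 * g_3 = 7.57 * 1.09 = 8.2513
Total violation = 9.9328 + 2.506 + 8.2513 = 20.6901


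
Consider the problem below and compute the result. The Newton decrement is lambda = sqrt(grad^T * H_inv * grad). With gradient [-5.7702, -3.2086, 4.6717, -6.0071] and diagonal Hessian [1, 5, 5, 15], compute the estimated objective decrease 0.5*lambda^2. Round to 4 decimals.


Step 1: H is diagonal, so H^(-1) * g = [-5.7702, -0.6417, 0.9343, -0.4005].
Step 2: g^T H^(-1) g = sum_i g_i^2 / H_ii
  = (-5.7702)^2/1 + (-3.2086)^2/5 + (4.6717)^2/5 + (-6.0071)^2/15
  = 33.2952 + 2.059 + 4.365 + 2.4057 = 42.1249
Step 3: Objective decrease = 0.5 * g^T H^(-1) g = 21.0624


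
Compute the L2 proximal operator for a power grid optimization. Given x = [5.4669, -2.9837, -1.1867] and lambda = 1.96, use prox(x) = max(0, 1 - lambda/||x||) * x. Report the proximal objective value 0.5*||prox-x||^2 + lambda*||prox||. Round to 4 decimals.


Step 1: Compute ||x||.
||x|| = 6.3402
Step 2: Compute scaling factor.
scale = max(0, 1 - 1.96/6.3402) = 0.6909
Step 3: prox(x) = [3.7769, -2.0613, -0.8198]
||prox(x)|| = 4.3802
Step 4: Proximal objective.
0.5*||prox-x||^2 = 1.9208
lambda*||prox|| = 8.5852
Total = 10.5059


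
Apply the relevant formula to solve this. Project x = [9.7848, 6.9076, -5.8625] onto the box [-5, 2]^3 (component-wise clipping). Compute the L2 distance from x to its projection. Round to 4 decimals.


Project each component onto [-5, 2].
clip(9.7848) = 2.0, clip(6.9076) = 2.0, clip(-5.8625) = -5.0
Projection = [2.0, 2.0, -5.0]
Squared diffs: [60.6031, 24.0845, 0.7439]
Distance = sqrt(85.4315) = 9.2429


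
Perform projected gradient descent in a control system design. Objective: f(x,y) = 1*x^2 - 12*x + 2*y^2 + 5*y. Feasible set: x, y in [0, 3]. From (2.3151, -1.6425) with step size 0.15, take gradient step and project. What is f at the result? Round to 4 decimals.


Step 1: Compute gradient at (2.3151, -1.6425).
grad_x = 2*1*2.3151 - 12 = -7.3698
grad_y = 2*2*-1.6425 + 5 = -1.57
Step 2: Gradient step.
x_raw = 2.3151 - 0.15*-7.3698 = 3.4206
y_raw = -1.6425 - 0.15*-1.57 = -1.407
Step 3: Project onto [0, 3].
x_proj = clip(3.4206) = 3.0
y_proj = clip(-1.407) = 0.0
Step 4: Evaluate f.
f(3.0, 0.0) = -27.0


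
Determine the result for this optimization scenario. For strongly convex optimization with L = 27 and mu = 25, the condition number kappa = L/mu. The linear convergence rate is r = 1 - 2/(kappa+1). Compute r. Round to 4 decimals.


Step 1: Compute the condition number.
kappa = L/mu = 27/25 = 1.08
Step 2: Compute the convergence rate.
r = 1 - 2/(kappa + 1) = 1 - 2*mu/(L + mu) = (L - mu)/(L + mu) = 2/52 = 0.0385


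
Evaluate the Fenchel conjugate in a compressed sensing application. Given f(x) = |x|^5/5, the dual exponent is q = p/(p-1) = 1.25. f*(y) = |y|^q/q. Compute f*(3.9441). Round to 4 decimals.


The conjugate exponent q satisfies 1/p + 1/q = 1.
p = 5, so q = 5/(5 - 1) = 1.25
|y|^q = 3.9441^1.25 = 5.5582
f*(3.9441) = 5.5582 / 1.25 = 4.4466


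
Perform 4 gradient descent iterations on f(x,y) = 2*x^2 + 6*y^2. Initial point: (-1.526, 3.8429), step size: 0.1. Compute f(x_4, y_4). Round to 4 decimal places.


Gradient descent on f(x,y) = 2*x^2 + 6*y^2.
Starting point: (-1.526, 3.8429), alpha = 0.1
Step 1: grad_x = 2*2*-1.526 = -6.104, grad_y = 2*6*3.8429 = 46.1148
  x_1 = -1.526 - 0.1*-6.104 = -0.9156
  y_1 = 3.8429 - 0.1*46.1148 = -0.7686
Step 2: grad_x = 2*2*-0.9156 = -3.6624, grad_y = 2*6*-0.7686 = -9.223
  x_2 = -0.9156 - 0.1*-3.6624 = -0.5494
  y_2 = -0.7686 - 0.1*-9.223 = 0.1537
Step 3: grad_x = 2*2*-0.5494 = -2.1974, grad_y = 2*6*0.1537 = 1.8446
  x_3 = -0.5494 - 0.1*-2.1974 = -0.3296
  y_3 = 0.1537 - 0.1*1.8446 = -0.0307
Step 4: grad_x = 2*2*-0.3296 = -1.3185, grad_y = 2*6*-0.0307 = -0.3689
  x_4 = -0.3296 - 0.1*-1.3185 = -0.1978
  y_4 = -0.0307 - 0.1*-0.3689 = 0.0061
f(-0.1978, 0.0061) = 2*(-0.1978)^2 + 6*0.0061^2 = 0.0785


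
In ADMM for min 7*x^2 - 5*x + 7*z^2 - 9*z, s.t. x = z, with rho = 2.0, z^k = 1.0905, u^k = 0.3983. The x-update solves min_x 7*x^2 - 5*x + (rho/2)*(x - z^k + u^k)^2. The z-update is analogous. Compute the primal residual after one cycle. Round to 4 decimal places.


ADMM iteration with rho = 2.0, z^k = 1.0905, u^k = 0.3983
Step 1: x-update.
Minimize 7*x^2 - 5*x + (2.0/2)*(x - 1.0905 + 0.3983)^2
FOC: (2*7 + 2.0)*x = 5 + 2.0*(1.0905 - 0.3983)
x^{k+1} = 0.399
Step 2: z-update.
Minimize 7*z^2 - 9*z + (2.0/2)*(0.399 - z + 0.3983)^2
FOC: (2*7 + 2.0)*z = 9 + 2.0*(0.399 + 0.3983)
z^{k+1} = 0.6622
Step 3: u-update.
u^{k+1} = 0.3983 + 0.399 - 0.6622 = 0.1352
Step 4: Primal residual = |0.399 - 0.6622| = 0.2631


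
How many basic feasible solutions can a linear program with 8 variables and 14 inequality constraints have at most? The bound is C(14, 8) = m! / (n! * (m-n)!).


Each vertex corresponds to some choice of n active constraints out of m, so the number of vertices is at most C(m, n) = m! / (n!(m-n)!).
m = 14, n = 8
Numerator: 14 * 13 * 12 * 11 * 10 * 9 * 8 * 7
Denominator: 8! = 40320
C(14, 8) = 3003


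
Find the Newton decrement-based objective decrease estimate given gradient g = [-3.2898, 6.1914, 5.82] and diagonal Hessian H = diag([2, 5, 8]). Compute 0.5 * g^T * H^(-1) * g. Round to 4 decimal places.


Step 1: H is diagonal, so H^(-1) * g = [-1.6449, 1.2383, 0.7275].
Step 2: g^T H^(-1) g = sum_i g_i^2 / H_ii
  = (-3.2898)^2/2 + (6.1914)^2/5 + (5.82)^2/8
  = 5.4114 + 7.6667 + 4.2341 = 17.3121
Step 3: Objective decrease = 0.5 * g^T H^(-1) g = 8.6561


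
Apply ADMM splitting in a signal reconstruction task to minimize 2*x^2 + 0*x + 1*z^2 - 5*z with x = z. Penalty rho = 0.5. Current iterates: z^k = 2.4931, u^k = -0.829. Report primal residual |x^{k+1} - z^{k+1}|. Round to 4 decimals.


ADMM iteration with rho = 0.5, z^k = 2.4931, u^k = -0.829
Step 1: x-update.
Minimize 2*x^2 + 0*x + (0.5/2)*(x - 2.4931 - 0.829)^2
FOC: (2*2 + 0.5)*x = 0 + 0.5*(2.4931 + 0.829)
x^{k+1} = 0.3691
Step 2: z-update.
Minimize 1*z^2 - 5*z + (0.5/2)*(0.3691 - z - 0.829)^2
FOC: (2*1 + 0.5)*z = 5 + 0.5*(0.3691 - 0.829)
z^{k+1} = 1.908
Step 3: u-update.
u^{k+1} = -0.829 + 0.3691 - 1.908 = -2.3679
Step 4: Primal residual = |0.3691 - 1.908| = 1.5389


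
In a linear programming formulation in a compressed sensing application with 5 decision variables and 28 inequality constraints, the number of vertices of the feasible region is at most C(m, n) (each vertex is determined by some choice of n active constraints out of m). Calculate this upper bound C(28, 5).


Each vertex corresponds to some choice of n active constraints out of m, so the number of vertices is at most C(m, n) = m! / (n!(m-n)!).
m = 28, n = 5
Numerator: 28 * 27 * 26 * 25 * 24
Denominator: 5! = 120
C(28, 5) = 98280


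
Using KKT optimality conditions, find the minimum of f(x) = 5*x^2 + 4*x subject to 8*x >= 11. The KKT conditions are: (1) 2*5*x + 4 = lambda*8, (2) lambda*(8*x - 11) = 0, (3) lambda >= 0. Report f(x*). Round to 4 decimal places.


Step 1: Try lambda = 0 (constraint inactive).
x_unc = -4/(2*5) = -0.4
Check: 8*-0.4 = -3.2 < 11 -- violated!
Step 2: Constraint must be active: 8*x = 11
x* = 11/8 = 1.375
lambda = (2*5*1.375 + 4)/8 = 2.2188
Step 3: Compute optimal value.
f(x*) = 5*1.375^2 + 4*1.375 = 14.9531


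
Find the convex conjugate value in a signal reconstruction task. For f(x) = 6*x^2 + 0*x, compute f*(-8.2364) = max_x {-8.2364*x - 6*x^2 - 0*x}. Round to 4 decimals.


f*(y) = sup_x {y*x - a*x^2 - b*x} = sup_x {(y-b)*x - a*x^2}
FOC: (y - b) - 2a*x = 0 => x* = (y - b)/(2a)
x* = (-8.2364 - 0)/(2*6) = -0.6864
f*(-8.2364) = (y-b)^2/(4a) = (-8.2364 - 0)^2/(4*6)
= 67.8383/24 = 2.8266


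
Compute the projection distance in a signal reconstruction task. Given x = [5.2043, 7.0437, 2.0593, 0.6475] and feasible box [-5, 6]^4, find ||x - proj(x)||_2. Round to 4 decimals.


Project each component onto [-5, 6].
clip(5.2043) = 5.2043, clip(7.0437) = 6.0, clip(2.0593) = 2.0593, clip(0.6475) = 0.6475
Projection = [5.2043, 6.0, 2.0593, 0.6475]
Squared diffs: [0.0, 1.0893, 0.0, 0.0]
Distance = sqrt(1.0893) = 1.0437


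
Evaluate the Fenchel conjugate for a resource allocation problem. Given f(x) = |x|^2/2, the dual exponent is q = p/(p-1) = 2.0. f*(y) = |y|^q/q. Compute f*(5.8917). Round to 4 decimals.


The conjugate exponent q satisfies 1/p + 1/q = 1.
p = 2, so q = 2/(2 - 1) = 2.0
|y|^q = 5.8917^2.0 = 34.7121
f*(5.8917) = 34.7121 / 2.0 = 17.3561


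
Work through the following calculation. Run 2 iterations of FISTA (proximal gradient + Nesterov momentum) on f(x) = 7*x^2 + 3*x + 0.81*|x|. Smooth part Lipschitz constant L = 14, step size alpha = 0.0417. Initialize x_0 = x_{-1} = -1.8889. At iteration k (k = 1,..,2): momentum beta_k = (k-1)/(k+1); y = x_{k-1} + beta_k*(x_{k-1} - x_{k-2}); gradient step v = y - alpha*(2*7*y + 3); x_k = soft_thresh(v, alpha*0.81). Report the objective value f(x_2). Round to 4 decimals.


FISTA on f(x) = 7*x^2 + 3*x + 0.81*|x|
L = 14, alpha = 0.0417
Iteration 1: beta = 0.0, y = -1.8889 + 0.0*(-1.8889 + 1.8889) = -1.8889
  grad(y) = -23.4446, v = y - alpha*grad = -0.9113
  prox(v) = soft_thresh(-0.9113, 0.0338) = -0.8775
Iteration 2: beta = 0.3333, y = -0.8775 + 0.3333*(-0.8775 + 1.8889) = -0.5403
  grad(y) = -4.5648, v = y - alpha*grad = -0.35
  prox(v) = soft_thresh(-0.35, 0.0338) = -0.3162
f(x_2) = 7*(-0.3162)^2 + 3*(-0.3162) + 0.81*|-0.3162| = 0.0074


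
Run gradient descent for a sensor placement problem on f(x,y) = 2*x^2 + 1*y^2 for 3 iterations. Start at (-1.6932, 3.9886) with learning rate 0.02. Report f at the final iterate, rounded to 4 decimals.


Gradient descent on f(x,y) = 2*x^2 + 1*y^2.
Starting point: (-1.6932, 3.9886), alpha = 0.02
Step 1: grad_x = 2*2*-1.6932 = -6.7728, grad_y = 2*1*3.9886 = 7.9772
  x_1 = -1.6932 - 0.02*-6.7728 = -1.5577
  y_1 = 3.9886 - 0.02*7.9772 = 3.8291
Step 2: grad_x = 2*2*-1.5577 = -6.231, grad_y = 2*1*3.8291 = 7.6581
  x_2 = -1.5577 - 0.02*-6.231 = -1.4331
  y_2 = 3.8291 - 0.02*7.6581 = 3.6759
Step 3: grad_x = 2*2*-1.4331 = -5.7325, grad_y = 2*1*3.6759 = 7.3518
  x_3 = -1.4331 - 0.02*-5.7325 = -1.3185
  y_3 = 3.6759 - 0.02*7.3518 = 3.5289
f(-1.3185, 3.5289) = 2*(-1.3185)^2 + 1*3.5289^2 = 15.9296


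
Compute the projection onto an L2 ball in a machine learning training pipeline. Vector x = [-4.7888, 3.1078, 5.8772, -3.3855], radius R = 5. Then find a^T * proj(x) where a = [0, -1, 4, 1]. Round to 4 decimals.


Step 1: Compute ||x|| (intermediates to 6 decimals).
||x|| = sqrt((-4.7888)^2 + 3.1078^2 + 5.8772^2 + (-3.3855)^2) = 8.865332
Step 2: Project.
Since ||x|| > R, scale = R/||x|| = 5/8.865332 = 0.563995, proj(x) = scale * x
proj(x) = [-2.700859, 1.752784, 3.314711, -1.909405]
Step 3: Dot product.
a^T * proj(x) = 0*(-2.700859) - 1*1.752784 + 4*3.314711 + 1*(-1.909405) = 9.5967


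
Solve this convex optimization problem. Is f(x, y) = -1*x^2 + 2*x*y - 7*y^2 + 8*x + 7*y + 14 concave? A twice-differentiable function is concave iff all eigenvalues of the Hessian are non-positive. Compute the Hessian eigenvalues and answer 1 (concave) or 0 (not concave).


The Hessian of f(x,y) = -1*x^2 + 2*x*y - 7*y^2 + 8*x + 7*y + 14 is:
H = [[-2, 2], [2, -14]]
Trace = -2 - 14 = -16
Determinant = -2*-14 - (2)^2 = 24
Discriminant = (-16)^2 - 4*24 = 160.0
Eigenvalues: lambda_1 = -14.3246, lambda_2 = -1.6754
The function is concave.

1


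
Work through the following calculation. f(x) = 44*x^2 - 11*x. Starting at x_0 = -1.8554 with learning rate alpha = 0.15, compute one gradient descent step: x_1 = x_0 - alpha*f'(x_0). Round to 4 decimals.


We compute the gradient at x_0 and apply the update.
f'(x) = 88*x - 11
f'(-1.8554) = 88*-1.8554 - 11 = -174.2752
x_1 = -1.8554 - 0.15*-174.2752 = 24.2859


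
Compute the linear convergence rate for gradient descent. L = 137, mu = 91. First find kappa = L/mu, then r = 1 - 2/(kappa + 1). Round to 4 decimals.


Step 1: Compute the condition number.
kappa = L/mu = 137/91 = 1.5055
Step 2: Compute the convergence rate.
r = 1 - 2/(kappa + 1) = 1 - 2*mu/(L + mu) = (L - mu)/(L + mu) = 46/228 = 0.2018


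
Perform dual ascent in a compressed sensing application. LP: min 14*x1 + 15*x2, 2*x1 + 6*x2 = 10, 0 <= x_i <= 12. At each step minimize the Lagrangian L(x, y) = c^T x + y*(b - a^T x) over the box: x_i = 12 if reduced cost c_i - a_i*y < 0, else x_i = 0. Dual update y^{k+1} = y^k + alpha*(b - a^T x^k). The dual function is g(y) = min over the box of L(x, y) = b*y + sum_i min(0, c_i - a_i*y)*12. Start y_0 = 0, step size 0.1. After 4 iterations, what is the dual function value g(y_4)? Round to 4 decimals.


Dual ascent for LP: min 14*x1 + 15*x2, 2*x1 + 6*x2 = 10, 0 <= x_i <= 12
Step 1: y^k = 0.0, reduced costs: (14.0, 15.0)
  x^k = (0.0, 0.0), subgradient = b - a^T x = 10.0
  y^{k+1} = 0.0 + 0.1*10.0 = 1.0
Step 2: y^k = 1.0, reduced costs: (12.0, 9.0)
  x^k = (0.0, 0.0), subgradient = b - a^T x = 10.0
  y^{k+1} = 1.0 + 0.1*10.0 = 2.0
Step 3: y^k = 2.0, reduced costs: (10.0, 3.0)
  x^k = (0.0, 0.0), subgradient = b - a^T x = 10.0
  y^{k+1} = 2.0 + 0.1*10.0 = 3.0
Step 4: y^k = 3.0, reduced costs: (8.0, -3.0)
  x^k = (0.0, 12.0), subgradient = b - a^T x = -62.0
  y^{k+1} = 3.0 + 0.1*-62.0 = -3.2
Dual objective at y_4 = -3.2: reduced costs (20.4, 34.2), box minimizer x = (0.0, 0.0)
g(y_4) = b*y + (c1 - a1*y)*x1 + (c2 - a2*y)*x2 = 10*(-3.2) + 20.4*0.0 + 34.2*0.0 = -32.0 + 0.0 + 0.0 = -32.0


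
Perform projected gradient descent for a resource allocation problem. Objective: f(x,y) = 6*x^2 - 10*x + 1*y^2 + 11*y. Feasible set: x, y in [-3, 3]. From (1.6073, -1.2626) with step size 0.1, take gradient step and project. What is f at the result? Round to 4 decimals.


Step 1: Compute gradient at (1.6073, -1.2626).
grad_x = 2*6*1.6073 - 10 = 9.2876
grad_y = 2*1*-1.2626 + 11 = 8.4748
Step 2: Gradient step.
x_raw = 1.6073 - 0.1*9.2876 = 0.6785
y_raw = -1.2626 - 0.1*8.4748 = -2.1101
Step 3: Project onto [-3, 3].
x_proj = clip(0.6785) = 0.6785
y_proj = clip(-2.1101) = -2.1101
Step 4: Evaluate f.
f(0.6785, -2.1101) = -22.7813


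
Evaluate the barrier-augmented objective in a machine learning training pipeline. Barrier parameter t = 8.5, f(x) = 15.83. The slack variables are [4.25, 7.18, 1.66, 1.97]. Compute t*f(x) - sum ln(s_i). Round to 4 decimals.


Step 1: Compute log-barrier.
ln values: [1.4469, 1.9713, 0.5068, 0.678]
phi = -(1.4469 + 1.9713 + 0.5068 + 0.678) = -4.6031
Step 2: Compute augmented objective.
t*f(x) = 8.5*15.83 = 134.555
Total = 134.555 - 4.6031 = 129.9519


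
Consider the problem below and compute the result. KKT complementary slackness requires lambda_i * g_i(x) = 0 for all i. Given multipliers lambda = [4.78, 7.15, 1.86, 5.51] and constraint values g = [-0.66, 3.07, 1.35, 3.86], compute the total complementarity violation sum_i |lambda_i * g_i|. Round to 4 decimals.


KKT complementary slackness check:
lambda_1 * g_1 = 4.78 * -0.66 = -3.1548
lambda_2 * g_2 = 7.15 * 3.07 = 21.9505
lambda_3 * g_3 = 1.86 * 1.35 = 2.511
lambda_4 * g_4 = 5.51 * 3.86 = 21.2686
Total violation = 3.1548 + 21.9505 + 2.511 + 21.2686 = 48.8849


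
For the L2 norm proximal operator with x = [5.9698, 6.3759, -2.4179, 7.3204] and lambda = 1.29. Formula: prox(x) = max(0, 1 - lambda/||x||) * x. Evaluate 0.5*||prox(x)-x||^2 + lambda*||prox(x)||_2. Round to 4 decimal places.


Step 1: Compute ||x||.
||x|| = 11.6501
Step 2: Compute scaling factor.
scale = max(0, 1 - 1.29/11.6501) = 0.8893
Step 3: prox(x) = [5.3088, 5.6699, -2.1502, 6.5098]
||prox(x)|| = 10.3601
Step 4: Proximal objective.
0.5*||prox-x||^2 = 0.8321
lambda*||prox|| = 13.3645
Total = 14.1966


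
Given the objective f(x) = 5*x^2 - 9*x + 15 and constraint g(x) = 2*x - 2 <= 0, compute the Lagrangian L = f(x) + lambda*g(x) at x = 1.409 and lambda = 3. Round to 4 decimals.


Step 1: Evaluate f(x).
f(1.409) = 5*1.409^2 - 9*1.409 + 15 = 12.2454
Step 2: Evaluate g(x).
g(1.409) = 2*1.409 - 2 = 0.818
Step 3: Compute Lagrangian.
L = 12.2454 + 3*0.818 = 14.6994


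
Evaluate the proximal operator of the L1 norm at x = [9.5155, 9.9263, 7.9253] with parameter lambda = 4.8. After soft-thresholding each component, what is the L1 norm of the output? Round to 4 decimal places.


Soft-thresholding with lambda = 4.8:
prox(9.5155) = sign(9.5155)*max(|9.5155| - 4.8, 0) = 4.7155
prox(9.9263) = sign(9.9263)*max(|9.9263| - 4.8, 0) = 5.1263
prox(7.9253) = sign(7.9253)*max(|7.9253| - 4.8, 0) = 3.1253
prox(x) = [4.7155, 5.1263, 3.1253]
||prox(x)||_1 = 4.7155 + 5.1263 + 3.1253 = 12.9671


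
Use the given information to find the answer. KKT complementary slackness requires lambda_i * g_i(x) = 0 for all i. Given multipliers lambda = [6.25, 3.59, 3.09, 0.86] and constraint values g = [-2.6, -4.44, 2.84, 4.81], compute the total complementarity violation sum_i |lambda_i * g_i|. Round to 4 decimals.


KKT complementary slackness check:
lambda_1 * g_1 = 6.25 * -2.6 = -16.25
lambda_2 * g_2 = 3.59 * -4.44 = -15.9396
lambda_3 * g_3 = 3.09 * 2.84 = 8.7756
lambda_4 * g_4 = 0.86 * 4.81 = 4.1366
Total violation = 16.25 + 15.9396 + 8.7756 + 4.1366 = 45.1018


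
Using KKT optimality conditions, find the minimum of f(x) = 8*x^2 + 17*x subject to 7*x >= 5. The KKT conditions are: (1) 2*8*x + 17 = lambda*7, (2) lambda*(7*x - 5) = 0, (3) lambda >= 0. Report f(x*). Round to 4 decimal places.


Step 1: Try lambda = 0 (constraint inactive).
x_unc = -17/(2*8) = -1.0625
Check: 7*-1.0625 = -7.4375 < 5 -- violated!
Step 2: Constraint must be active: 7*x = 5
x* = 5/7 = 0.7143 (rounded; the exact value 5/7 is used below)
lambda = (2*8*(5/7) + 17)/7 = 4.0612
Step 3: Compute optimal value.
f(x*) = 8*(5/7)^2 + 17*(5/7) = 16.2245


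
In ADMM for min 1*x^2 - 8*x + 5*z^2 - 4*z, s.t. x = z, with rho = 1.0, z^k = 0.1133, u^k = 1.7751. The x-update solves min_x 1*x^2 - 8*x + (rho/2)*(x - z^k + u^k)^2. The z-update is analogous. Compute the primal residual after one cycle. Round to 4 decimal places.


ADMM iteration with rho = 1.0, z^k = 0.1133, u^k = 1.7751
Step 1: x-update.
Minimize 1*x^2 - 8*x + (1.0/2)*(x - 0.1133 + 1.7751)^2
FOC: (2*1 + 1.0)*x = 8 + 1.0*(0.1133 - 1.7751)
x^{k+1} = 2.1127
Step 2: z-update.
Minimize 5*z^2 - 4*z + (1.0/2)*(2.1127 - z + 1.7751)^2
FOC: (2*5 + 1.0)*z = 4 + 1.0*(2.1127 + 1.7751)
z^{k+1} = 0.7171
Step 3: u-update.
u^{k+1} = 1.7751 + 2.1127 - 0.7171 = 3.1708
Step 4: Primal residual = |2.1127 - 0.7171| = 1.3957


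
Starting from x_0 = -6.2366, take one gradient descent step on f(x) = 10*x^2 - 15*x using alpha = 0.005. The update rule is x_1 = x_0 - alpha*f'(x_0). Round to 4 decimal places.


We compute the gradient at x_0 and apply the update.
f'(x) = 20*x - 15
f'(-6.2366) = 20*-6.2366 - 15 = -139.732
x_1 = -6.2366 - 0.005*-139.732 = -5.5379


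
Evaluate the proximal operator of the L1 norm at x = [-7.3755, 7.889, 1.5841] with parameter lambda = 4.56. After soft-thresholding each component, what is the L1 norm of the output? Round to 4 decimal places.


Soft-thresholding with lambda = 4.56:
prox(-7.3755) = sign(-7.3755)*max(|-7.3755| - 4.56, 0) = -2.8155
prox(7.889) = sign(7.889)*max(|7.889| - 4.56, 0) = 3.329
prox(1.5841) = sign(1.5841)*max(|1.5841| - 4.56, 0) = 0.0
prox(x) = [-2.8155, 3.329, 0.0]
||prox(x)||_1 = 2.8155 + 3.329 + 0.0 = 6.1445


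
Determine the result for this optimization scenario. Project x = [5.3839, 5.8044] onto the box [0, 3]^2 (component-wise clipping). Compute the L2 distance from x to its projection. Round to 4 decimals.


Project each component onto [0, 3].
clip(5.3839) = 3.0, clip(5.8044) = 3.0
Projection = [3.0, 3.0]
Squared diffs: [5.683, 7.8647]
Distance = sqrt(13.5477) = 3.6807


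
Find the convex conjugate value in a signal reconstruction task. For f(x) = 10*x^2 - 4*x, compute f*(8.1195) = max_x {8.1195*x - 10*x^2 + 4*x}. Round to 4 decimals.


f*(y) = sup_x {y*x - a*x^2 - b*x} = sup_x {(y-b)*x - a*x^2}
FOC: (y - b) - 2a*x = 0 => x* = (y - b)/(2a)
x* = (8.1195 + 4)/(2*10) = 0.606
f*(8.1195) = (y-b)^2/(4a) = (8.1195 + 4)^2/(4*10)
= 146.8823/40 = 3.6721


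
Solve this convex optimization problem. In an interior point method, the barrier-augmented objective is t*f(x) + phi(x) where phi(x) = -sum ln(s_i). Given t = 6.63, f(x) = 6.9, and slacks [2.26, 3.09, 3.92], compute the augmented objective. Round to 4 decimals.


Step 1: Compute log-barrier.
ln values: [0.8154, 1.1282, 1.3661]
phi = -(0.8154 + 1.1282 + 1.3661) = -3.3096
Step 2: Compute augmented objective.
t*f(x) = 6.63*6.9 = 45.747
Total = 45.747 - 3.3096 = 42.4374


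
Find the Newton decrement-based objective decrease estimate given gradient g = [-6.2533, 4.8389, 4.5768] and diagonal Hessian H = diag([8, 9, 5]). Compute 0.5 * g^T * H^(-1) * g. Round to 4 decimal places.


Step 1: H is diagonal, so H^(-1) * g = [-0.7817, 0.5377, 0.9154].
Step 2: g^T H^(-1) g = sum_i g_i^2 / H_ii
  = (-6.2533)^2/8 + (4.8389)^2/9 + (4.5768)^2/5
  = 4.888 + 2.6017 + 4.1894 = 11.6791
Step 3: Objective decrease = 0.5 * g^T H^(-1) g = 5.8395


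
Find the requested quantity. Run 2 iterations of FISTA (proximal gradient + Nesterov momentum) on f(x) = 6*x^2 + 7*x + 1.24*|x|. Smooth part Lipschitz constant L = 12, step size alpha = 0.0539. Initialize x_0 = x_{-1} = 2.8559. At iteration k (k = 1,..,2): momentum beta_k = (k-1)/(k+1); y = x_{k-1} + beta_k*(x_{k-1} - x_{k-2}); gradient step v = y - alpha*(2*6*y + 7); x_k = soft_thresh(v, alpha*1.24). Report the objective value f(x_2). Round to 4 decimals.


FISTA on f(x) = 6*x^2 + 7*x + 1.24*|x|
L = 12, alpha = 0.0539
Iteration 1: beta = 0.0, y = 2.8559 + 0.0*(2.8559 - 2.8559) = 2.8559
  grad(y) = 41.2708, v = y - alpha*grad = 0.6314
  prox(v) = soft_thresh(0.6314, 0.0668) = 0.5646
Iteration 2: beta = 0.3333, y = 0.5646 + 0.3333*(0.5646 - 2.8559) = -0.1992
  grad(y) = 4.6095, v = y - alpha*grad = -0.4477
  prox(v) = soft_thresh(-0.4477, 0.0668) = -0.3808
f(x_2) = 6*(-0.3808)^2 + 7*(-0.3808) + 1.24*|-0.3808| = -1.3234


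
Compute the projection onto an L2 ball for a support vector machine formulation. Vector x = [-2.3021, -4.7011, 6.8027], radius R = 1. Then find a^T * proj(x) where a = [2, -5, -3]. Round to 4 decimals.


Step 1: Compute ||x|| (intermediates to 6 decimals).
||x|| = sqrt((-2.3021)^2 + (-4.7011)^2 + 6.8027^2) = 8.583515
Step 2: Project.
Since ||x|| > R, scale = R/||x|| = 1/8.583515 = 0.116502, proj(x) = scale * x
proj(x) = [-0.268199, -0.547688, 0.792528]
Step 3: Dot product.
a^T * proj(x) = 2*(-0.268199) - 5*(-0.547688) - 3*0.792528 = -0.1755


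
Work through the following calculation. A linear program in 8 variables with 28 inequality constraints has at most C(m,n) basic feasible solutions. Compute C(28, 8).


Each vertex corresponds to some choice of n active constraints out of m, so the number of vertices is at most C(m, n) = m! / (n!(m-n)!).
m = 28, n = 8
Numerator: 28 * 27 * 26 * 25 * 24 * 23 * 22 * 21
Denominator: 8! = 40320
C(28, 8) = 3108105


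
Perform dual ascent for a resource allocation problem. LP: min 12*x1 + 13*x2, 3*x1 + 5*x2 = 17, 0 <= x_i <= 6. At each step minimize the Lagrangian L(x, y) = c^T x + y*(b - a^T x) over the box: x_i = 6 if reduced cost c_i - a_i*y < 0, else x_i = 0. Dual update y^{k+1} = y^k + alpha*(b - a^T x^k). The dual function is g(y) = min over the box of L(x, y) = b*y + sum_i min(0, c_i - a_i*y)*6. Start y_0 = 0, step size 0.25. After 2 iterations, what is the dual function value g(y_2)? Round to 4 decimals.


Dual ascent for LP: min 12*x1 + 13*x2, 3*x1 + 5*x2 = 17, 0 <= x_i <= 6
Step 1: y^k = 0.0, reduced costs: (12.0, 13.0)
  x^k = (0.0, 0.0), subgradient = b - a^T x = 17.0
  y^{k+1} = 0.0 + 0.25*17.0 = 4.25
Step 2: y^k = 4.25, reduced costs: (-0.75, -8.25)
  x^k = (6.0, 6.0), subgradient = b - a^T x = -31.0
  y^{k+1} = 4.25 + 0.25*-31.0 = -3.5
Dual objective at y_2 = -3.5: reduced costs (22.5, 30.5), box minimizer x = (0.0, 0.0)
g(y_2) = b*y + (c1 - a1*y)*x1 + (c2 - a2*y)*x2 = 17*(-3.5) + 22.5*0.0 + 30.5*0.0 = -59.5 + 0.0 + 0.0 = -59.5


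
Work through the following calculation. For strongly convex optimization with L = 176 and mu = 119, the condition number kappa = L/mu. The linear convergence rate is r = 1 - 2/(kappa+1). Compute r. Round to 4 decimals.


Step 1: Compute the condition number.
kappa = L/mu = 176/119 = 1.479
Step 2: Compute the convergence rate.
r = 1 - 2/(kappa + 1) = 1 - 2*mu/(L + mu) = (L - mu)/(L + mu) = 57/295 = 0.1932


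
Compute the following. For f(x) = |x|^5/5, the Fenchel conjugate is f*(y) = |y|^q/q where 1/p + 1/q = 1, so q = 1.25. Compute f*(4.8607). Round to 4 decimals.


The conjugate exponent q satisfies 1/p + 1/q = 1.
p = 5, so q = 5/(5 - 1) = 1.25
|y|^q = 4.8607^1.25 = 7.2173
f*(4.8607) = 7.2173 / 1.25 = 5.7738


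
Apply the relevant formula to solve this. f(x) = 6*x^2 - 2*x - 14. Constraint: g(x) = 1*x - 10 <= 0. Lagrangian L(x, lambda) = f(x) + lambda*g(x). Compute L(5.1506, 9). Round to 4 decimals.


Step 1: Evaluate f(x).
f(5.1506) = 6*5.1506^2 - 2*5.1506 - 14 = 134.8709
Step 2: Evaluate g(x).
g(5.1506) = 1*5.1506 - 10 = -4.8494
Step 3: Compute Lagrangian.
L = 134.8709 + 9*-4.8494 = 91.2263


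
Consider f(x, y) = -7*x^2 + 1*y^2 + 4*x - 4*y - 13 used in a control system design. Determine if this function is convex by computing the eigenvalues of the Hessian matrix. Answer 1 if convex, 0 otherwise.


The Hessian of f(x,y) = -7*x^2 + 1*y^2 + 4*x - 4*y - 13 is:
H = [[-14, 0], [0, 2]]
Trace = -14 + 2 = -12
Determinant = -14*2 - (0)^2 = -28
Discriminant = (-12)^2 - 4*-28 = 256.0
Eigenvalues: lambda_1 = -14.0, lambda_2 = 2.0
The function is not convex.

0


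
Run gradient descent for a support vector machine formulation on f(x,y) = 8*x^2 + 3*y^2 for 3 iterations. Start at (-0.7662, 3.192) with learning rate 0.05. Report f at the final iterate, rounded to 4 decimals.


Gradient descent on f(x,y) = 8*x^2 + 3*y^2.
Starting point: (-0.7662, 3.192), alpha = 0.05
Step 1: grad_x = 2*8*-0.7662 = -12.2592, grad_y = 2*3*3.192 = 19.152
  x_1 = -0.7662 - 0.05*-12.2592 = -0.1532
  y_1 = 3.192 - 0.05*19.152 = 2.2344
Step 2: grad_x = 2*8*-0.1532 = -2.4518, grad_y = 2*3*2.2344 = 13.4064
  x_2 = -0.1532 - 0.05*-2.4518 = -0.0306
  y_2 = 2.2344 - 0.05*13.4064 = 1.5641
Step 3: grad_x = 2*8*-0.0306 = -0.4904, grad_y = 2*3*1.5641 = 9.3845
  x_3 = -0.0306 - 0.05*-0.4904 = -0.0061
  y_3 = 1.5641 - 0.05*9.3845 = 1.0949
f(-0.0061, 1.0949) = 8*(-0.0061)^2 + 3*1.0949^2 = 3.5964
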